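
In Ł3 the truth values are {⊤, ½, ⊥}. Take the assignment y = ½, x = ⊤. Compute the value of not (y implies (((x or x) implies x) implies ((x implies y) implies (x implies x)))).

⊥

x or x = ⊤ or ⊤ = ⊤
(x or x) implies x = ⊤ implies ⊤ = ⊤
x implies y = ⊤ implies ½ = ½  [min(1, 1−1+½)]
x implies x = ⊤ implies ⊤ = ⊤
(x implies y) implies (x implies x) = ½ implies ⊤ = ⊤
((x or x) implies x) implies ((x implies y) implies (x implies x)) = ⊤ implies ⊤ = ⊤
y implies (((x or x) implies x) implies ((x implies y) implies (x implies x))) = ½ implies ⊤ = ⊤
not (y implies (((x or x) implies x) implies ((x implies y) implies (x implies x)))) = not ⊤ = ⊥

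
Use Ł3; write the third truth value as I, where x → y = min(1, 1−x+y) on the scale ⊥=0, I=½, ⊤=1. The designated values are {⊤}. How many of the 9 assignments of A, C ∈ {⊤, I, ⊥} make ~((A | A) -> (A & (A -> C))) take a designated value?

Designated under: (A=⊤, C=⊥).

1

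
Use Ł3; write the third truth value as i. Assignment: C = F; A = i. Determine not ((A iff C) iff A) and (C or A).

A iff C = i iff F = i
(A iff C) iff A = i iff i = T
not ((A iff C) iff A) = not T = F
C or A = F or i = i
not ((A iff C) iff A) and (C or A) = F and i = F

F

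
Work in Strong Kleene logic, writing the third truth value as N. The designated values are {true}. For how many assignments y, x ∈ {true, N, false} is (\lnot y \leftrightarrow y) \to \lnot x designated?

7

Of the 9 assignments, 7 give a value in {true}.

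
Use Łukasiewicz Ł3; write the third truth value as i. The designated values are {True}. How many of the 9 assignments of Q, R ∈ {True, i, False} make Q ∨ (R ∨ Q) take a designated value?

Of the 9 assignments, 5 give a value in {True}.

5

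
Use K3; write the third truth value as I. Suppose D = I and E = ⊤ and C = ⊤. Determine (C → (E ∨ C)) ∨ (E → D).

⊤

E ∨ C = ⊤ ∨ ⊤ = ⊤
C → (E ∨ C) = ⊤ → ⊤ = ⊤
E → D = ⊤ → I = I  [¬⊤ ∨ I]
(C → (E ∨ C)) ∨ (E → D) = ⊤ ∨ I = ⊤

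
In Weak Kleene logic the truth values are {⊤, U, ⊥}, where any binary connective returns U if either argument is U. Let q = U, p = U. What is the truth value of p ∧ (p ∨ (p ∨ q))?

U

p ∨ q = U ∨ U = U
p ∨ (p ∨ q) = U ∨ U = U
p ∧ (p ∨ (p ∨ q)) = U ∧ U = U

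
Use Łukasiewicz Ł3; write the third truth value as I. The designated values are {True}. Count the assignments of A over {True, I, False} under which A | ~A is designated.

A=True: True ✓
A=I: I ·
A=False: True ✓

2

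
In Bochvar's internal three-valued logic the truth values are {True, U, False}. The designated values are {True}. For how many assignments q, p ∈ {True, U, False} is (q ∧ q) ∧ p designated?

Designated under: (q=True, p=True).

1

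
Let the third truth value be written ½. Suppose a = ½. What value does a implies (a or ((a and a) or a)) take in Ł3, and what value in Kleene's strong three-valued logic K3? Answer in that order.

In Ł3: a and a = ½ and ½ = ½
(a and a) or a = ½ or ½ = ½
a or ((a and a) or a) = ½ or ½ = ½
a implies (a or ((a and a) or a)) = ½ implies ½ = True  [min(1, 1−½+½)]
In Kleene's strong three-valued logic K3: a and a = ½ and ½ = ½
(a and a) or a = ½ or ½ = ½
a or ((a and a) or a) = ½ or ½ = ½
a implies (a or ((a and a) or a)) = ½ implies ½ = ½
They differ because Ł3 and Kleene's strong three-valued logic K3 treat ½ differently under implication.

True; ½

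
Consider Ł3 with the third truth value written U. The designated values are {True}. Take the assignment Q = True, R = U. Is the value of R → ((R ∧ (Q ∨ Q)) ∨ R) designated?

Yes

Q ∨ Q = True ∨ True = True
R ∧ (Q ∨ Q) = U ∧ True = U
(R ∧ (Q ∨ Q)) ∨ R = U ∨ U = U
R → ((R ∧ (Q ∨ Q)) ∨ R) = U → U = True  [min(1, 1−½+½)]
True ∈ {True}.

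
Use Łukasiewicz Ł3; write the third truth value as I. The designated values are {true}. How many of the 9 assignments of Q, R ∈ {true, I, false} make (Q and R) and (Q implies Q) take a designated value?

1

Designated under: (Q=true, R=true).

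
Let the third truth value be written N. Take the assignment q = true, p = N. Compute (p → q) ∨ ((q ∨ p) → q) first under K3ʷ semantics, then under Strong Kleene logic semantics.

N; true

In K3ʷ: p → q = N → true = N  [any arg is the third value ⇒ result is the third value]
q ∨ p = true ∨ N = N
(q ∨ p) → q = N → true = N
(p → q) ∨ ((q ∨ p) → q) = N ∨ N = N
In Strong Kleene logic: p → q = N → true = true  [¬N ∨ true]
q ∨ p = true ∨ N = true
(q ∨ p) → q = true → true = true
(p → q) ∨ ((q ∨ p) → q) = true ∨ true = true
They differ because K3ʷ and Strong Kleene logic treat N differently under the binary connectives.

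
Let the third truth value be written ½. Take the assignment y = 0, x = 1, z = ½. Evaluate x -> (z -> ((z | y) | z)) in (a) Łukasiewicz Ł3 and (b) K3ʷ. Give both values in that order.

In Łukasiewicz Ł3: z | y = ½ | 0 = ½
(z | y) | z = ½ | ½ = ½
z -> ((z | y) | z) = ½ -> ½ = 1  [min(1, 1−½+½)]
x -> (z -> ((z | y) | z)) = 1 -> 1 = 1
In K3ʷ: z | y = ½ | 0 = ½
(z | y) | z = ½ | ½ = ½
z -> ((z | y) | z) = ½ -> ½ = ½  [any arg is the third value ⇒ result is the third value]
x -> (z -> ((z | y) | z)) = 1 -> ½ = ½
They differ because Łukasiewicz Ł3 and K3ʷ treat ½ differently under the binary connectives.

1; ½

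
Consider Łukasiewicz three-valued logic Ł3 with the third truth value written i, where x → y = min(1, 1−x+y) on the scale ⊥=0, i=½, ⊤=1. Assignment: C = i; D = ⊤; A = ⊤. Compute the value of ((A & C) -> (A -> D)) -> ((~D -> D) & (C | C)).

A & C = ⊤ & i = i
A -> D = ⊤ -> ⊤ = ⊤
(A & C) -> (A -> D) = i -> ⊤ = ⊤  [min(1, 1−½+1)]
~D = ~⊤ = ⊥
~D -> D = ⊥ -> ⊤ = ⊤
C | C = i | i = i
(~D -> D) & (C | C) = ⊤ & i = i
((A & C) -> (A -> D)) -> ((~D -> D) & (C | C)) = ⊤ -> i = i

i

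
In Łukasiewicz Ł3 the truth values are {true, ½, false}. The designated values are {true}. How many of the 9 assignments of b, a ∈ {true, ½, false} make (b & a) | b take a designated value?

3

Designated under: (b=true, a=true); (b=true, a=½); (b=true, a=false).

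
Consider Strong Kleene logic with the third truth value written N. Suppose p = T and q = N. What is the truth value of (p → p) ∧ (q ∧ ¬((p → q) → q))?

p → p = T → T = T
p → q = T → N = N
(p → q) → q = N → N = N
¬((p → q) → q) = ¬N = N
q ∧ ¬((p → q) → q) = N ∧ N = N
(p → p) ∧ (q ∧ ¬((p → q) → q)) = T ∧ N = N

N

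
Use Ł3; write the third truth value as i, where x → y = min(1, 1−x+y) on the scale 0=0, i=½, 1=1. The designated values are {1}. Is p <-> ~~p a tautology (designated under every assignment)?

Yes

Every assignment of p over {1, i, 0} gives a value in {1}.
In particular, with p=i: p <-> ~~p = 1.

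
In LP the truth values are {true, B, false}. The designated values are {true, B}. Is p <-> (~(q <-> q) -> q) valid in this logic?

No

Countermodel: p=false, q=true gives false, which is not designated.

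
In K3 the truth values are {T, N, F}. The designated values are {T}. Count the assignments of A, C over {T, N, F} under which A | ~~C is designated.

Of the 9 assignments, 5 give a value in {T}.

5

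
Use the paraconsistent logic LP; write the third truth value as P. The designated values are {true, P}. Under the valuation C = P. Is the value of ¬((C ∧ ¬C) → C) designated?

¬C = ¬P = P
C ∧ ¬C = P ∧ P = P
(C ∧ ¬C) → C = P → P = P  [¬P ∨ P]
¬((C ∧ ¬C) → C) = ¬P = P
P ∈ {true, P}.

Yes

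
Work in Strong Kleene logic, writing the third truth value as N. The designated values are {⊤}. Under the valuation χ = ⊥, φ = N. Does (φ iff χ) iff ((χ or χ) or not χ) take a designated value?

No

φ iff χ = N iff ⊥ = N
χ or χ = ⊥ or ⊥ = ⊥
not χ = not ⊥ = ⊤
(χ or χ) or not χ = ⊥ or ⊤ = ⊤
(φ iff χ) iff ((χ or χ) or not χ) = N iff ⊤ = N
N ∉ {⊤}.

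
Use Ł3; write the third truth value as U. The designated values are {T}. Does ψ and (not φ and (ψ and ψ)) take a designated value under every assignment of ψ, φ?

No

Countermodel: ψ=T, φ=T gives F, which is not designated.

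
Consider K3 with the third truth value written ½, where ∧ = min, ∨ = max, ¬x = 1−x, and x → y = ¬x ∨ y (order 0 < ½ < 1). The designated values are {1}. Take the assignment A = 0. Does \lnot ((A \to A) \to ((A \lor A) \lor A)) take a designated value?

Yes

A \to A = 0 \to 0 = 1
A \lor A = 0 \lor 0 = 0
(A \lor A) \lor A = 0 \lor 0 = 0
(A \to A) \to ((A \lor A) \lor A) = 1 \to 0 = 0
\lnot ((A \to A) \to ((A \lor A) \lor A)) = \lnot 0 = 1
1 ∈ {1}.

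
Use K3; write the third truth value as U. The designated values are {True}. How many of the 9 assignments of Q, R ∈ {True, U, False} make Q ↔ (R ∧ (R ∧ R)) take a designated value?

Designated under: (Q=True, R=True); (Q=False, R=False).

2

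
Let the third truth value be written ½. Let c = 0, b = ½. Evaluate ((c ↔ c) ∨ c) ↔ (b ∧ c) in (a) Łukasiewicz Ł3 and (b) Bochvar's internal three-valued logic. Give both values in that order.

In Łukasiewicz Ł3: c ↔ c = 0 ↔ 0 = 1
(c ↔ c) ∨ c = 1 ∨ 0 = 1
b ∧ c = ½ ∧ 0 = 0
((c ↔ c) ∨ c) ↔ (b ∧ c) = 1 ↔ 0 = 0
In Bochvar's internal three-valued logic: c ↔ c = 0 ↔ 0 = 1
(c ↔ c) ∨ c = 1 ∨ 0 = 1
b ∧ c = ½ ∧ 0 = ½
((c ↔ c) ∨ c) ↔ (b ∧ c) = 1 ↔ ½ = ½
They differ because Łukasiewicz Ł3 and Bochvar's internal three-valued logic treat ½ differently under the binary connectives.

0; ½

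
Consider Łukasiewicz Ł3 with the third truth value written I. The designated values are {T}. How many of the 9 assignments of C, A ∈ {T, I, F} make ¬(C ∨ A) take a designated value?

1

Designated under: (C=F, A=F).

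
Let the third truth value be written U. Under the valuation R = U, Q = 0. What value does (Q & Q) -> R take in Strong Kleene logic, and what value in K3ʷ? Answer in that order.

1; U

In Strong Kleene logic: Q & Q = 0 & 0 = 0
(Q & Q) -> R = 0 -> U = 1  [~0 | U]
In K3ʷ: Q & Q = 0 & 0 = 0
(Q & Q) -> R = 0 -> U = U
They differ because Strong Kleene logic and K3ʷ treat U differently under the binary connectives.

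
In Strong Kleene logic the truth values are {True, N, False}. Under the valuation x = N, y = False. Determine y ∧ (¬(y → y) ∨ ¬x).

False

y → y = False → False = True
¬(y → y) = ¬True = False
¬x = ¬N = N
¬(y → y) ∨ ¬x = False ∨ N = N
y ∧ (¬(y → y) ∨ ¬x) = False ∧ N = False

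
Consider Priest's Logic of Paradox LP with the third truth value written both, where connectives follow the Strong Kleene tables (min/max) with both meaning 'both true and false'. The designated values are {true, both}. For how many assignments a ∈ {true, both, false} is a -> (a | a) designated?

3

a=true: true ✓
a=both: both ✓
a=false: true ✓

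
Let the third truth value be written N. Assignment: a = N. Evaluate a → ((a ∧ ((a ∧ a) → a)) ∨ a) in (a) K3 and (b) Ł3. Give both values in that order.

N; ⊤

In K3: a ∧ a = N ∧ N = N
(a ∧ a) → a = N → N = N  [¬N ∨ N]
a ∧ ((a ∧ a) → a) = N ∧ N = N
(a ∧ ((a ∧ a) → a)) ∨ a = N ∨ N = N
a → ((a ∧ ((a ∧ a) → a)) ∨ a) = N → N = N
In Ł3: a ∧ a = N ∧ N = N
(a ∧ a) → a = N → N = ⊤
a ∧ ((a ∧ a) → a) = N ∧ ⊤ = N
(a ∧ ((a ∧ a) → a)) ∨ a = N ∨ N = N
a → ((a ∧ ((a ∧ a) → a)) ∨ a) = N → N = ⊤
They differ because K3 and Ł3 treat N differently under implication.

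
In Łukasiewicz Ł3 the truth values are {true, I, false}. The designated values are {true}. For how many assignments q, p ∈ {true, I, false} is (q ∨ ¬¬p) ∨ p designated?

5

Of the 9 assignments, 5 give a value in {true}.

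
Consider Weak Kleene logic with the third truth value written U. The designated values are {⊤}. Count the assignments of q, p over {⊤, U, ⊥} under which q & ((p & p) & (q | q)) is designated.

1

Designated under: (q=⊤, p=⊤).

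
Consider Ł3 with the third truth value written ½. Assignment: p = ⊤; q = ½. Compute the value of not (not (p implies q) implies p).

⊥

p implies q = ⊤ implies ½ = ½  [min(1, 1−1+½)]
not (p implies q) = not ½ = ½
not (p implies q) implies p = ½ implies ⊤ = ⊤
not (not (p implies q) implies p) = not ⊤ = ⊥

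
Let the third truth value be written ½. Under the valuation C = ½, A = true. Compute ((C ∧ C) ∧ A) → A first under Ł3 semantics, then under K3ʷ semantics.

In Ł3: C ∧ C = ½ ∧ ½ = ½
(C ∧ C) ∧ A = ½ ∧ true = ½
((C ∧ C) ∧ A) → A = ½ → true = true  [min(1, 1−½+1)]
In K3ʷ: C ∧ C = ½ ∧ ½ = ½
(C ∧ C) ∧ A = ½ ∧ true = ½
((C ∧ C) ∧ A) → A = ½ → true = ½  [any arg is the third value ⇒ result is the third value]
They differ because Ł3 and K3ʷ treat ½ differently under the binary connectives.

true; ½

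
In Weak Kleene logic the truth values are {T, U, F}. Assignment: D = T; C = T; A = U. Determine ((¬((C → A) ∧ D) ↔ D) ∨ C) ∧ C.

U

C → A = T → U = U  [any arg is the third value ⇒ result is the third value]
(C → A) ∧ D = U ∧ T = U
¬((C → A) ∧ D) = ¬U = U
¬((C → A) ∧ D) ↔ D = U ↔ T = U
(¬((C → A) ∧ D) ↔ D) ∨ C = U ∨ T = U
((¬((C → A) ∧ D) ↔ D) ∨ C) ∧ C = U ∧ T = U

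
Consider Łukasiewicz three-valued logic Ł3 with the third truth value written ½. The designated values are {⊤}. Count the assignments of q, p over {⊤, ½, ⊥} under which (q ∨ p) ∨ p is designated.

Of the 9 assignments, 5 give a value in {⊤}.

5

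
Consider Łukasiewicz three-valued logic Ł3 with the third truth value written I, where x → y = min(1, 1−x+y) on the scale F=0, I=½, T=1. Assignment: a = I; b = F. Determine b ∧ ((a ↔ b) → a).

F

a ↔ b = I ↔ F = I  [1 − |½−0|]
(a ↔ b) → a = I → I = T
b ∧ ((a ↔ b) → a) = F ∧ T = F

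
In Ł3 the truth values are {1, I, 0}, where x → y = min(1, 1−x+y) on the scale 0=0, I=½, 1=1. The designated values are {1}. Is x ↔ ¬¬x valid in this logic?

Every assignment of x over {1, I, 0} gives a value in {1}.
In particular, with x=I: x ↔ ¬¬x = 1.

Yes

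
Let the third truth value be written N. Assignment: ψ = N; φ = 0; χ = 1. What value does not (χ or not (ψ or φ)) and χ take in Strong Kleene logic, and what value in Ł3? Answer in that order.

In Strong Kleene logic: ψ or φ = N or 0 = N
not (ψ or φ) = not N = N
χ or not (ψ or φ) = 1 or N = 1
not (χ or not (ψ or φ)) = not 1 = 0
not (χ or not (ψ or φ)) and χ = 0 and 1 = 0
In Ł3: ψ or φ = N or 0 = N
not (ψ or φ) = not N = N
χ or not (ψ or φ) = 1 or N = 1
not (χ or not (ψ or φ)) = not 1 = 0
not (χ or not (ψ or φ)) and χ = 0 and 1 = 0

0; 0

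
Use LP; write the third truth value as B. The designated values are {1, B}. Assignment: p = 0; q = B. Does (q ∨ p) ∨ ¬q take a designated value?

q ∨ p = B ∨ 0 = B
¬q = ¬B = B
(q ∨ p) ∨ ¬q = B ∨ B = B
B ∈ {1, B}.

Yes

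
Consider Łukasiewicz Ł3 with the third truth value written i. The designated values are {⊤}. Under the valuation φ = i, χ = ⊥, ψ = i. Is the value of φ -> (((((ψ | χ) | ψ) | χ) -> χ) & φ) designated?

Yes

ψ | χ = i | ⊥ = i
(ψ | χ) | ψ = i | i = i
((ψ | χ) | ψ) | χ = i | ⊥ = i
(((ψ | χ) | ψ) | χ) -> χ = i -> ⊥ = i  [min(1, 1−½+0)]
((((ψ | χ) | ψ) | χ) -> χ) & φ = i & i = i
φ -> (((((ψ | χ) | ψ) | χ) -> χ) & φ) = i -> i = ⊤
⊤ ∈ {⊤}.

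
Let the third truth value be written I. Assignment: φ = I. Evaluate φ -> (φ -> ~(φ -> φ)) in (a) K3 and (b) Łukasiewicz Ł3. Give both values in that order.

In K3: φ -> φ = I -> I = I
~(φ -> φ) = ~I = I
φ -> ~(φ -> φ) = I -> I = I
φ -> (φ -> ~(φ -> φ)) = I -> I = I
In Łukasiewicz Ł3: φ -> φ = I -> I = T  [min(1, 1−½+½)]
~(φ -> φ) = ~T = F
φ -> ~(φ -> φ) = I -> F = I
φ -> (φ -> ~(φ -> φ)) = I -> I = T
They differ because K3 and Łukasiewicz Ł3 treat I differently under implication.

I; T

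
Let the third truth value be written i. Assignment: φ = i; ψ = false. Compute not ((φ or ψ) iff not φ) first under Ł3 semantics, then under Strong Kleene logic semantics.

false; i

In Ł3: φ or ψ = i or false = i
not φ = not i = i
(φ or ψ) iff not φ = i iff i = true
not ((φ or ψ) iff not φ) = not true = false
In Strong Kleene logic: φ or ψ = i or false = i
not φ = not i = i
(φ or ψ) iff not φ = i iff i = i
not ((φ or ψ) iff not φ) = not i = i
They differ because Ł3 and Strong Kleene logic treat i differently under implication.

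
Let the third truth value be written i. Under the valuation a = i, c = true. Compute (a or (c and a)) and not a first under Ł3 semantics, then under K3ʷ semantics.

In Ł3: c and a = true and i = i
a or (c and a) = i or i = i
not a = not i = i
(a or (c and a)) and not a = i and i = i
In K3ʷ: c and a = true and i = i
a or (c and a) = i or i = i
not a = not i = i
(a or (c and a)) and not a = i and i = i

i; i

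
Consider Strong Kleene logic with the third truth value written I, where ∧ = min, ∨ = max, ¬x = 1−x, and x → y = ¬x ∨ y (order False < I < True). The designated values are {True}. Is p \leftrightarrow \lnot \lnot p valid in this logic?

No

Countermodel: p=I gives I, which is not designated.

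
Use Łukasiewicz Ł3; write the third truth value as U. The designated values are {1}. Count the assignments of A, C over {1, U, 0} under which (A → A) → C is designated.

3

Designated under: (A=1, C=1); (A=U, C=1); (A=0, C=1).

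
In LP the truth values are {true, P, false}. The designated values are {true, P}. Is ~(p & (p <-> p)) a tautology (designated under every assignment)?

No

Countermodel: p=true gives false, which is not designated.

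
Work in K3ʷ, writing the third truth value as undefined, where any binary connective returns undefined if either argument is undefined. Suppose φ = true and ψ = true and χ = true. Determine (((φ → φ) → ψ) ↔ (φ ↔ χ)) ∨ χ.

φ → φ = true → true = true
(φ → φ) → ψ = true → true = true
φ ↔ χ = true ↔ true = true
((φ → φ) → ψ) ↔ (φ ↔ χ) = true ↔ true = true
(((φ → φ) → ψ) ↔ (φ ↔ χ)) ∨ χ = true ∨ true = true

true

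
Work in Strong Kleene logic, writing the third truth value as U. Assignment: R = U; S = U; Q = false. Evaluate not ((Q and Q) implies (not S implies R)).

Q and Q = false and false = false
not S = not U = U
not S implies R = U implies U = U  [not U or U]
(Q and Q) implies (not S implies R) = false implies U = true
not ((Q and Q) implies (not S implies R)) = not true = false

false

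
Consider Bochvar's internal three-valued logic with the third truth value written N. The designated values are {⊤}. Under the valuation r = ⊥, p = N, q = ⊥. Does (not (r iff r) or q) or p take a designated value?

r iff r = ⊥ iff ⊥ = ⊤
not (r iff r) = not ⊤ = ⊥
not (r iff r) or q = ⊥ or ⊥ = ⊥
(not (r iff r) or q) or p = ⊥ or N = N
N ∉ {⊤}.

No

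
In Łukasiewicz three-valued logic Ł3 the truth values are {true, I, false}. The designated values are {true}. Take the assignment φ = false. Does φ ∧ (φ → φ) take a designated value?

No

φ → φ = false → false = true
φ ∧ (φ → φ) = false ∧ true = false
false ∉ {true}.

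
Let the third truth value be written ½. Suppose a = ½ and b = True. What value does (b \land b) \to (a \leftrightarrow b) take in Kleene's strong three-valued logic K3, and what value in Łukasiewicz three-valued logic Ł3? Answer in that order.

In Kleene's strong three-valued logic K3: b \land b = True \land True = True
a \leftrightarrow b = ½ \leftrightarrow True = ½
(b \land b) \to (a \leftrightarrow b) = True \to ½ = ½  [\lnot True \lor ½]
In Łukasiewicz three-valued logic Ł3: b \land b = True \land True = True
a \leftrightarrow b = ½ \leftrightarrow True = ½  [1 − |½−1|]
(b \land b) \to (a \leftrightarrow b) = True \to ½ = ½

½; ½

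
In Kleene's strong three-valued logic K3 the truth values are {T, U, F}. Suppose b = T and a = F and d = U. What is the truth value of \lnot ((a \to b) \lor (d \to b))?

F

a \to b = F \to T = T
d \to b = U \to T = T
(a \to b) \lor (d \to b) = T \lor T = T
\lnot ((a \to b) \lor (d \to b)) = \lnot T = F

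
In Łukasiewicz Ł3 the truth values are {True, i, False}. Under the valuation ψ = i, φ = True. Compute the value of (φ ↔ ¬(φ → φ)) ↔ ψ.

i

φ → φ = True → True = True
¬(φ → φ) = ¬True = False
φ ↔ ¬(φ → φ) = True ↔ False = False
(φ ↔ ¬(φ → φ)) ↔ ψ = False ↔ i = i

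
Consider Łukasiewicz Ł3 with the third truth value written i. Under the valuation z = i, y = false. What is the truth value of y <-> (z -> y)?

z -> y = i -> false = i  [min(1, 1−½+0)]
y <-> (z -> y) = false <-> i = i

i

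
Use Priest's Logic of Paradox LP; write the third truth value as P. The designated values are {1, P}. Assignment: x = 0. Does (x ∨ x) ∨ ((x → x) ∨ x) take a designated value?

Yes

x ∨ x = 0 ∨ 0 = 0
x → x = 0 → 0 = 1
(x → x) ∨ x = 1 ∨ 0 = 1
(x ∨ x) ∨ ((x → x) ∨ x) = 0 ∨ 1 = 1
1 ∈ {1, P}.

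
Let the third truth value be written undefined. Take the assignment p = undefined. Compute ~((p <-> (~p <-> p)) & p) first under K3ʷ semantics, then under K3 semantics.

In K3ʷ: ~p = ~undefined = undefined
~p <-> p = undefined <-> undefined = undefined
p <-> (~p <-> p) = undefined <-> undefined = undefined
(p <-> (~p <-> p)) & p = undefined & undefined = undefined
~((p <-> (~p <-> p)) & p) = ~undefined = undefined
In K3: ~p = ~undefined = undefined
~p <-> p = undefined <-> undefined = undefined
p <-> (~p <-> p) = undefined <-> undefined = undefined
(p <-> (~p <-> p)) & p = undefined & undefined = undefined
~((p <-> (~p <-> p)) & p) = ~undefined = undefined

undefined; undefined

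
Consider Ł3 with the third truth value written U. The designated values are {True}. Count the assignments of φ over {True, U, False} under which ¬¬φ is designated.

φ=True: True ✓
φ=U: U ·
φ=False: False ·

1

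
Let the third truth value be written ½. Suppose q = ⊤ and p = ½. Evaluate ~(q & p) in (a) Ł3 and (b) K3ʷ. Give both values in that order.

In Ł3: q & p = ⊤ & ½ = ½
~(q & p) = ~½ = ½
In K3ʷ: q & p = ⊤ & ½ = ½
~(q & p) = ~½ = ½

½; ½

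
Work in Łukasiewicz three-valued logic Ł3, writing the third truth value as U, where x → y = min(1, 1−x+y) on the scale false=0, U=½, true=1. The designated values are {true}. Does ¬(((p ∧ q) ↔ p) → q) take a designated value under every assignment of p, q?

No

Countermodel: p=true, q=true gives false, which is not designated.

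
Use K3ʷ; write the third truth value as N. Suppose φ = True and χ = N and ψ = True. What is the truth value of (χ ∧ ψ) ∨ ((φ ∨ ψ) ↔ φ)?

N

χ ∧ ψ = N ∧ True = N
φ ∨ ψ = True ∨ True = True
(φ ∨ ψ) ↔ φ = True ↔ True = True
(χ ∧ ψ) ∨ ((φ ∨ ψ) ↔ φ) = N ∨ True = N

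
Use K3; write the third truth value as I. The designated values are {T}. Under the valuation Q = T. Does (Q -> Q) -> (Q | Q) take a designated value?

Q -> Q = T -> T = T
Q | Q = T | T = T
(Q -> Q) -> (Q | Q) = T -> T = T
T ∈ {T}.

Yes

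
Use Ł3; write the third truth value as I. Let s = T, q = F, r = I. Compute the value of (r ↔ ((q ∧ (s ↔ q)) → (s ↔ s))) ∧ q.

s ↔ q = T ↔ F = F
q ∧ (s ↔ q) = F ∧ F = F
s ↔ s = T ↔ T = T
(q ∧ (s ↔ q)) → (s ↔ s) = F → T = T
r ↔ ((q ∧ (s ↔ q)) → (s ↔ s)) = I ↔ T = I
(r ↔ ((q ∧ (s ↔ q)) → (s ↔ s))) ∧ q = I ∧ F = F

F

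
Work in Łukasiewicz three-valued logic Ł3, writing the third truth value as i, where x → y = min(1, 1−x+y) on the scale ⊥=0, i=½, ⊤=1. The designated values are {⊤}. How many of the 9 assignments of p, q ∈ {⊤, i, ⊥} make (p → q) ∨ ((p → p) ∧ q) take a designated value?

Of the 9 assignments, 6 give a value in {⊤}.

6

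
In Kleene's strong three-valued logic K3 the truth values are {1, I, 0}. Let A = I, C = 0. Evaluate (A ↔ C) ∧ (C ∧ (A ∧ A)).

A ↔ C = I ↔ 0 = I
A ∧ A = I ∧ I = I
C ∧ (A ∧ A) = 0 ∧ I = 0
(A ↔ C) ∧ (C ∧ (A ∧ A)) = I ∧ 0 = 0

0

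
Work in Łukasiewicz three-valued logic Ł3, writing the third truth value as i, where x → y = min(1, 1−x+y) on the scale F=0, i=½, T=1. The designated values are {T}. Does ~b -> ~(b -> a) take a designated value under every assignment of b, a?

No

Countermodel: b=i, a=T gives i, which is not designated.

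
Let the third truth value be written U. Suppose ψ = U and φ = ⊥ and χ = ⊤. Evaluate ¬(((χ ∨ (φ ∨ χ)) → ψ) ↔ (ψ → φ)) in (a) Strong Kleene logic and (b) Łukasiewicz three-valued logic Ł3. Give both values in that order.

In Strong Kleene logic: φ ∨ χ = ⊥ ∨ ⊤ = ⊤
χ ∨ (φ ∨ χ) = ⊤ ∨ ⊤ = ⊤
(χ ∨ (φ ∨ χ)) → ψ = ⊤ → U = U  [¬⊤ ∨ U]
ψ → φ = U → ⊥ = U
((χ ∨ (φ ∨ χ)) → ψ) ↔ (ψ → φ) = U ↔ U = U
¬(((χ ∨ (φ ∨ χ)) → ψ) ↔ (ψ → φ)) = ¬U = U
In Łukasiewicz three-valued logic Ł3: φ ∨ χ = ⊥ ∨ ⊤ = ⊤
χ ∨ (φ ∨ χ) = ⊤ ∨ ⊤ = ⊤
(χ ∨ (φ ∨ χ)) → ψ = ⊤ → U = U  [min(1, 1−1+½)]
ψ → φ = U → ⊥ = U
((χ ∨ (φ ∨ χ)) → ψ) ↔ (ψ → φ) = U ↔ U = ⊤
¬(((χ ∨ (φ ∨ χ)) → ψ) ↔ (ψ → φ)) = ¬⊤ = ⊥
They differ because Strong Kleene logic and Łukasiewicz three-valued logic Ł3 treat U differently under implication.

U; ⊥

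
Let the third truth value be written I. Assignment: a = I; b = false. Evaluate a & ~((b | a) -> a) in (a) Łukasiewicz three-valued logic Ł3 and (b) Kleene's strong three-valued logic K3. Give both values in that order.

In Łukasiewicz three-valued logic Ł3: b | a = false | I = I
(b | a) -> a = I -> I = true  [min(1, 1−½+½)]
~((b | a) -> a) = ~true = false
a & ~((b | a) -> a) = I & false = false
In Kleene's strong three-valued logic K3: b | a = false | I = I
(b | a) -> a = I -> I = I
~((b | a) -> a) = ~I = I
a & ~((b | a) -> a) = I & I = I
They differ because Łukasiewicz three-valued logic Ł3 and Kleene's strong three-valued logic K3 treat I differently under implication.

false; I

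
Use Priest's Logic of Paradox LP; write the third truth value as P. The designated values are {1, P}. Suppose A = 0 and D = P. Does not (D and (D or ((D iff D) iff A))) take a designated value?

Yes

D iff D = P iff P = P
(D iff D) iff A = P iff 0 = P
D or ((D iff D) iff A) = P or P = P
D and (D or ((D iff D) iff A)) = P and P = P
not (D and (D or ((D iff D) iff A))) = not P = P
P ∈ {1, P}.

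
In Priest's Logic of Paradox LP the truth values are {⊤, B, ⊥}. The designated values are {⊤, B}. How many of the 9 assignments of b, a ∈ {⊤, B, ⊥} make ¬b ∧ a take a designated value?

4

Designated under: (b=B, a=⊤); (b=B, a=B); (b=⊥, a=⊤); (b=⊥, a=B).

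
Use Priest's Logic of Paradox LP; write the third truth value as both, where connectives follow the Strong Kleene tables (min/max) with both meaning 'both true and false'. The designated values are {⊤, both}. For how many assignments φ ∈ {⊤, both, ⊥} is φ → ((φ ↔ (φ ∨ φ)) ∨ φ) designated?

3

φ=⊤: ⊤ ✓
φ=both: both ✓
φ=⊥: ⊤ ✓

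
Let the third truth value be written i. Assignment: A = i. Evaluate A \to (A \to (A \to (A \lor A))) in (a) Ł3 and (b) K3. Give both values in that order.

In Ł3: A \lor A = i \lor i = i
A \to (A \lor A) = i \to i = ⊤  [min(1, 1−½+½)]
A \to (A \to (A \lor A)) = i \to ⊤ = ⊤
A \to (A \to (A \to (A \lor A))) = i \to ⊤ = ⊤
In K3: A \lor A = i \lor i = i
A \to (A \lor A) = i \to i = i  [\lnot i \lor i]
A \to (A \to (A \lor A)) = i \to i = i
A \to (A \to (A \to (A \lor A))) = i \to i = i
They differ because Ł3 and K3 treat i differently under implication.

⊤; i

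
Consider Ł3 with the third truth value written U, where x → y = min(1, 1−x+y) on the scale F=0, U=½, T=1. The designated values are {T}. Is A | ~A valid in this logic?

No

Countermodel: A=U gives U, which is not designated.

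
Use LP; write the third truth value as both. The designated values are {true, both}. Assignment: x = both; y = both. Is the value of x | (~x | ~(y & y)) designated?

Yes

~x = ~both = both
y & y = both & both = both
~(y & y) = ~both = both
~x | ~(y & y) = both | both = both
x | (~x | ~(y & y)) = both | both = both
both ∈ {true, both}.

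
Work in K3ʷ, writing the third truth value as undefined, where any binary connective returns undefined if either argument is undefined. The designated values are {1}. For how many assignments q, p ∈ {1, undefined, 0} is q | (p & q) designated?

2

Designated under: (q=1, p=1); (q=1, p=0).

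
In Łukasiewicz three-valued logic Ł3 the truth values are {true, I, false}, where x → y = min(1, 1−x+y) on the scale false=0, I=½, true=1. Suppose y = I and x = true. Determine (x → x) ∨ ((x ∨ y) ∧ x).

true

x → x = true → true = true
x ∨ y = true ∨ I = true
(x ∨ y) ∧ x = true ∧ true = true
(x → x) ∨ ((x ∨ y) ∧ x) = true ∨ true = true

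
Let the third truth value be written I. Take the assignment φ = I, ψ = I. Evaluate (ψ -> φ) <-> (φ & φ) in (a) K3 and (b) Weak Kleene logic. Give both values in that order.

In K3: ψ -> φ = I -> I = I  [~I | I]
φ & φ = I & I = I
(ψ -> φ) <-> (φ & φ) = I <-> I = I
In Weak Kleene logic: ψ -> φ = I -> I = I  [any arg is the third value ⇒ result is the third value]
φ & φ = I & I = I
(ψ -> φ) <-> (φ & φ) = I <-> I = I

I; I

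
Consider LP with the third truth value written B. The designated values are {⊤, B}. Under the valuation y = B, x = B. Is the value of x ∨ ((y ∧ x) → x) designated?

Yes

y ∧ x = B ∧ B = B
(y ∧ x) → x = B → B = B  [¬B ∨ B]
x ∨ ((y ∧ x) → x) = B ∨ B = B
B ∈ {⊤, B}.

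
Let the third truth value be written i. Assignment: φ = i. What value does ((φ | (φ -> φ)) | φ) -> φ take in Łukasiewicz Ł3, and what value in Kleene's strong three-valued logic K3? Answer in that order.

i; i

In Łukasiewicz Ł3: φ -> φ = i -> i = True
φ | (φ -> φ) = i | True = True
(φ | (φ -> φ)) | φ = True | i = True
((φ | (φ -> φ)) | φ) -> φ = True -> i = i
In Kleene's strong three-valued logic K3: φ -> φ = i -> i = i
φ | (φ -> φ) = i | i = i
(φ | (φ -> φ)) | φ = i | i = i
((φ | (φ -> φ)) | φ) -> φ = i -> i = i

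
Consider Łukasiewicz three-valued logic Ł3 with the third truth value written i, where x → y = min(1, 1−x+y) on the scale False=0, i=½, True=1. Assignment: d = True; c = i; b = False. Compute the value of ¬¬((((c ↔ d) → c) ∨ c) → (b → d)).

c ↔ d = i ↔ True = i  [1 − |½−1|]
(c ↔ d) → c = i → i = True
((c ↔ d) → c) ∨ c = True ∨ i = True
b → d = False → True = True
(((c ↔ d) → c) ∨ c) → (b → d) = True → True = True
¬((((c ↔ d) → c) ∨ c) → (b → d)) = ¬True = False
¬¬((((c ↔ d) → c) ∨ c) → (b → d)) = ¬False = True

True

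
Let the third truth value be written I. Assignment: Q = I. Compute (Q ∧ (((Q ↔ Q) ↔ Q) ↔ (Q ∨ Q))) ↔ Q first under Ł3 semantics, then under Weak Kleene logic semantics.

true; I

In Ł3: Q ↔ Q = I ↔ I = true  [1 − |½−½|]
(Q ↔ Q) ↔ Q = true ↔ I = I
Q ∨ Q = I ∨ I = I
((Q ↔ Q) ↔ Q) ↔ (Q ∨ Q) = I ↔ I = true
Q ∧ (((Q ↔ Q) ↔ Q) ↔ (Q ∨ Q)) = I ∧ true = I
(Q ∧ (((Q ↔ Q) ↔ Q) ↔ (Q ∨ Q))) ↔ Q = I ↔ I = true
In Weak Kleene logic: Q ↔ Q = I ↔ I = I
(Q ↔ Q) ↔ Q = I ↔ I = I
Q ∨ Q = I ∨ I = I
((Q ↔ Q) ↔ Q) ↔ (Q ∨ Q) = I ↔ I = I
Q ∧ (((Q ↔ Q) ↔ Q) ↔ (Q ∨ Q)) = I ∧ I = I
(Q ∧ (((Q ↔ Q) ↔ Q) ↔ (Q ∨ Q))) ↔ Q = I ↔ I = I
They differ because Ł3 and Weak Kleene logic treat I differently under the binary connectives.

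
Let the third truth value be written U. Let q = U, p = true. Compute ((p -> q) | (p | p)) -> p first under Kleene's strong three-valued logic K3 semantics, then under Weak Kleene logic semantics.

true; U

In Kleene's strong three-valued logic K3: p -> q = true -> U = U  [~true | U]
p | p = true | true = true
(p -> q) | (p | p) = U | true = true
((p -> q) | (p | p)) -> p = true -> true = true
In Weak Kleene logic: p -> q = true -> U = U
p | p = true | true = true
(p -> q) | (p | p) = U | true = U
((p -> q) | (p | p)) -> p = U -> true = U
They differ because Kleene's strong three-valued logic K3 and Weak Kleene logic treat U differently under the binary connectives.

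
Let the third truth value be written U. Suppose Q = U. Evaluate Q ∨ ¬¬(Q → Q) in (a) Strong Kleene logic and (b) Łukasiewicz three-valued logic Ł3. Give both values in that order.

In Strong Kleene logic: Q → Q = U → U = U  [¬U ∨ U]
¬(Q → Q) = ¬U = U
¬¬(Q → Q) = ¬U = U
Q ∨ ¬¬(Q → Q) = U ∨ U = U
In Łukasiewicz three-valued logic Ł3: Q → Q = U → U = T  [min(1, 1−½+½)]
¬(Q → Q) = ¬T = F
¬¬(Q → Q) = ¬F = T
Q ∨ ¬¬(Q → Q) = U ∨ T = T
They differ because Strong Kleene logic and Łukasiewicz three-valued logic Ł3 treat U differently under implication.

U; T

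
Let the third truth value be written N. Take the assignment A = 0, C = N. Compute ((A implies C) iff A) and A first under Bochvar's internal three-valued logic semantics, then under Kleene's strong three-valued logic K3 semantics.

In Bochvar's internal three-valued logic: A implies C = 0 implies N = N
(A implies C) iff A = N iff 0 = N
((A implies C) iff A) and A = N and 0 = N
In Kleene's strong three-valued logic K3: A implies C = 0 implies N = 1
(A implies C) iff A = 1 iff 0 = 0
((A implies C) iff A) and A = 0 and 0 = 0
They differ because Bochvar's internal three-valued logic and Kleene's strong three-valued logic K3 treat N differently under the binary connectives.

N; 0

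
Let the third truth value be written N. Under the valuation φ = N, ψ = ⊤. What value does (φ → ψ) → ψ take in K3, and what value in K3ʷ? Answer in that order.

⊤; N

In K3: φ → ψ = N → ⊤ = ⊤
(φ → ψ) → ψ = ⊤ → ⊤ = ⊤
In K3ʷ: φ → ψ = N → ⊤ = N  [any arg is the third value ⇒ result is the third value]
(φ → ψ) → ψ = N → ⊤ = N
They differ because K3 and K3ʷ treat N differently under the binary connectives.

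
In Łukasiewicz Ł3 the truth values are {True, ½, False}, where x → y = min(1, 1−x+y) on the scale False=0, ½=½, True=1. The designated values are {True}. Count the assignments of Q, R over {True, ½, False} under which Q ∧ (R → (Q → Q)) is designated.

3

Designated under: (Q=True, R=True); (Q=True, R=½); (Q=True, R=False).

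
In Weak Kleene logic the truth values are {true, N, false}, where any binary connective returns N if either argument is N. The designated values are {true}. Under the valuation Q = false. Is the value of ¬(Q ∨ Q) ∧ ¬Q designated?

Yes

Q ∨ Q = false ∨ false = false
¬(Q ∨ Q) = ¬false = true
¬Q = ¬false = true
¬(Q ∨ Q) ∧ ¬Q = true ∧ true = true
true ∈ {true}.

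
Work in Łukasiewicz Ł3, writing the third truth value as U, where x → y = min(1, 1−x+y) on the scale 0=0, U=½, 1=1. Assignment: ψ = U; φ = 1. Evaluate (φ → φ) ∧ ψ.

φ → φ = 1 → 1 = 1
(φ → φ) ∧ ψ = 1 ∧ U = U

U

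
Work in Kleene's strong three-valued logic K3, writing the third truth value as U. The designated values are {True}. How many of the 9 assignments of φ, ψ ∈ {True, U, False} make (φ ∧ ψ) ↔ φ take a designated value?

4

Designated under: (φ=True, ψ=True); (φ=False, ψ=True); (φ=False, ψ=U); (φ=False, ψ=False).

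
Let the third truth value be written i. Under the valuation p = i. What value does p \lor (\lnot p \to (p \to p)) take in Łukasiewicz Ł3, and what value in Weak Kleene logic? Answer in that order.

1; i

In Łukasiewicz Ł3: \lnot p = \lnot i = i
p \to p = i \to i = 1  [min(1, 1−½+½)]
\lnot p \to (p \to p) = i \to 1 = 1
p \lor (\lnot p \to (p \to p)) = i \lor 1 = 1
In Weak Kleene logic: \lnot p = \lnot i = i
p \to p = i \to i = i  [any arg is the third value ⇒ result is the third value]
\lnot p \to (p \to p) = i \to i = i
p \lor (\lnot p \to (p \to p)) = i \lor i = i
They differ because Łukasiewicz Ł3 and Weak Kleene logic treat i differently under the binary connectives.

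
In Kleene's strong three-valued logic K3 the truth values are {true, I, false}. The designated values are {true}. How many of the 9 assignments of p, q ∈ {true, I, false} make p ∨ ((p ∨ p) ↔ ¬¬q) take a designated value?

4

Designated under: (p=true, q=true); (p=true, q=I); (p=true, q=false); (p=false, q=false).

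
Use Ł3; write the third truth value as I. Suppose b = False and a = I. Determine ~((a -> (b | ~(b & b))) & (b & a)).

b & b = False & False = False
~(b & b) = ~False = True
b | ~(b & b) = False | True = True
a -> (b | ~(b & b)) = I -> True = True  [min(1, 1−½+1)]
b & a = False & I = False
(a -> (b | ~(b & b))) & (b & a) = True & False = False
~((a -> (b | ~(b & b))) & (b & a)) = ~False = True

True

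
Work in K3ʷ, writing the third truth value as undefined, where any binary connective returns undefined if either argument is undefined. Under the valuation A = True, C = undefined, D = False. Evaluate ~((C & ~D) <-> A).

undefined

~D = ~False = True
C & ~D = undefined & True = undefined
(C & ~D) <-> A = undefined <-> True = undefined
~((C & ~D) <-> A) = ~undefined = undefined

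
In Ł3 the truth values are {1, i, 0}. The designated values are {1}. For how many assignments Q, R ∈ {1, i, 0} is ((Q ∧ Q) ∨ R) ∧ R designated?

Designated under: (Q=1, R=1); (Q=i, R=1); (Q=0, R=1).

3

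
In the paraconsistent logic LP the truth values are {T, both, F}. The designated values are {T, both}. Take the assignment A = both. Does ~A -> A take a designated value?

Yes

~A = ~both = both
~A -> A = both -> both = both
both ∈ {T, both}.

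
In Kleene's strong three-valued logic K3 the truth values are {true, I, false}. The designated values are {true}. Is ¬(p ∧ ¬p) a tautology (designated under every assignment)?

Countermodel: p=I gives I, which is not designated.

No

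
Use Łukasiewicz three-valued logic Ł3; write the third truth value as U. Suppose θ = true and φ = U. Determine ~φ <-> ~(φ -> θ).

~φ = ~U = U
φ -> θ = U -> true = true
~(φ -> θ) = ~true = false
~φ <-> ~(φ -> θ) = U <-> false = U

U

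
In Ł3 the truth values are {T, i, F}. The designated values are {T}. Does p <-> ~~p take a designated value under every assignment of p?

Yes

Every assignment of p over {T, i, F} gives a value in {T}.
In particular, with p=i: p <-> ~~p = T.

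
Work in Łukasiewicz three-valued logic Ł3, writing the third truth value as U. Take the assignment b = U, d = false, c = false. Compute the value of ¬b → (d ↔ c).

¬b = ¬U = U
d ↔ c = false ↔ false = true
¬b → (d ↔ c) = U → true = true  [min(1, 1−½+1)]

true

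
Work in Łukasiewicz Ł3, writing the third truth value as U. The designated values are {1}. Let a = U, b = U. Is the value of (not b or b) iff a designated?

Yes

not b = not U = U
not b or b = U or U = U
(not b or b) iff a = U iff U = 1  [1 − |½−½|]
1 ∈ {1}.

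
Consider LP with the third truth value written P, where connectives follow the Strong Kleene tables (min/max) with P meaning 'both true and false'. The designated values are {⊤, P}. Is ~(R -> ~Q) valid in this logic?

No

Countermodel: R=⊤, Q=⊥ gives ⊥, which is not designated.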